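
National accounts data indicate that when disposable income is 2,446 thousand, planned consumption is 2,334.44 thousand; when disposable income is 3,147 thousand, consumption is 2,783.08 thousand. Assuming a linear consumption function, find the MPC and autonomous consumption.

MPC = 0.64; a = 769

MPC = ΔC/ΔY = (2783.08 − 2334.44)/(3147 − 2446) = 448.64/701 = 0.64
a = C − MPC·Y = 2334.44 − 0.64(2446) = 2334.44 − 1565.44 = 769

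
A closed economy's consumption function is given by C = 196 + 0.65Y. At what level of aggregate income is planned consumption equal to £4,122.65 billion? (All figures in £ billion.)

Y = 6041

196 + 0.65Y = 4122.65
0.65Y = 3926.65, so Y = 3926.65/0.65 = 6041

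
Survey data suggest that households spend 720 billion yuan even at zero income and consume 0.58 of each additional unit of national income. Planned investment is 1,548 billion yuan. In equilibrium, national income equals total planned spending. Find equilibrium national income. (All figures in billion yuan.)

Y = C + I = 720 + 0.58Y + 1548
Y − 0.58Y = 2268
0.42Y = 2268, so Y = 2268/0.42 = 5400

Y = 5400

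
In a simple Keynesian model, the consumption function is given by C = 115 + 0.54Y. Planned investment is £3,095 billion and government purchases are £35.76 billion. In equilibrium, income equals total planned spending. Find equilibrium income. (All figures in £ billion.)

Y = 7056

Y = C + I + G = 115 + 0.54Y + 3095 + 35.76
Y − 0.54Y = 3245.76
0.46Y = 3245.76, so Y = 3245.76/0.46 = 7056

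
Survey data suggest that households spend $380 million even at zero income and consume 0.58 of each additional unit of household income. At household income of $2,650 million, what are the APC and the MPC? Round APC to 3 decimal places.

APC = 0.723; MPC = 0.58

MPC = 0.58 (the slope of the consumption function)
C = 380 + 0.58(2650) = 1917, so APC = 1917/2650 = 0.723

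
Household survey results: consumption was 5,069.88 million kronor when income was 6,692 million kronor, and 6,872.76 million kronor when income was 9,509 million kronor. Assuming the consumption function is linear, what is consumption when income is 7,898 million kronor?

C = 5841.72

MPC = (6872.76 − 5069.88)/(9509 − 6692) = 1802.88/2817 = 0.64
a = 5069.88 − 0.64(6692) = 5069.88 − 4282.88 = 787
C = 787 + 0.64(7898) = 787 + 5054.72 = 5841.72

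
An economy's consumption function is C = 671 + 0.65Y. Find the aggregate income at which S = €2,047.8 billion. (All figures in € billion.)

S = Y − C = -671 + 0.35Y
-671 + 0.35Y = 2047.8, so 0.35Y = 2718.8 and Y = 7768

Y = 7768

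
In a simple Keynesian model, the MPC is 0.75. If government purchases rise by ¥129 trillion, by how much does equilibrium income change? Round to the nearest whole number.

The multiplier is 1/(1 − MPC) = 1/0.25.
ΔY = 129/0.25 = 516.00 ≈ 516

ΔY ≈ 516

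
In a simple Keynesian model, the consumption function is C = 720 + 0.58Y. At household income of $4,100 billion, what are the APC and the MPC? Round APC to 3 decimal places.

APC = 0.756; MPC = 0.58

MPC = 0.58 (the slope of the consumption function)
C = 720 + 0.58(4100) = 3098, so APC = 3098/4100 = 0.756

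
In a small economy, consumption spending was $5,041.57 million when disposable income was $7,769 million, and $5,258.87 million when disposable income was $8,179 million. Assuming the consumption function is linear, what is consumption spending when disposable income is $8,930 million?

MPC = (5258.87 − 5041.57)/(8179 − 7769) = 217.3/410 = 0.53
a = 5041.57 − 0.53(7769) = 5041.57 − 4117.57 = 924
C = 924 + 0.53(8930) = 924 + 4732.9 = 5656.9

C = 5656.9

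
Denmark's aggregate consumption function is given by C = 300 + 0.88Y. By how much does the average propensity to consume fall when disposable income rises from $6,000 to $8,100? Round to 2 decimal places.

ΔAPC = 0.01

At Y = 6000: C = 300 + 0.88(6000) = 5580, APC = 5580/6000 = 0.930
At Y = 8100: C = 7428, APC = 7428/8100 = 0.917
Fall in APC = 0.930 − 0.917 = 0.013 ≈ 0.01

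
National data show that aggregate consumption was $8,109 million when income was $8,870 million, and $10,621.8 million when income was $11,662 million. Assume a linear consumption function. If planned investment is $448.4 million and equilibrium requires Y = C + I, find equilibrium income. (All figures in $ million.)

Y = 5744

MPC = (10621.8 − 8109)/(11662 − 8870) = 2512.8/2792 = 0.9
a = 8109 − 0.9(8870) = 126
Equilibrium: Y = 126 + 0.9Y + 448.4
0.1Y = 574.4, so Y = 574.4/0.1 = 5744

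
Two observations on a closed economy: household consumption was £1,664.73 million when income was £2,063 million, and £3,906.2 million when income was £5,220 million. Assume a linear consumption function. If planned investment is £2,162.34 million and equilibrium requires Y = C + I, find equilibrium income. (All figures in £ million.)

Y = 8146

MPC = (3906.2 − 1664.73)/(5220 − 2063) = 2241.47/3157 = 0.71
a = 1664.73 − 0.71(2063) = 200
Equilibrium: Y = 200 + 0.71Y + 2162.34
0.29Y = 2362.34, so Y = 2362.34/0.29 = 8146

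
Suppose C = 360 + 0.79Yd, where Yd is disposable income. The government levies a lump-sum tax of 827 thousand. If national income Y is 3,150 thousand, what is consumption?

Yd = Y − T = 3150 − 827 = 2323
C = 360 + 0.79(2323) = 360 + 1835.17 = 2195.17

C = 2195.17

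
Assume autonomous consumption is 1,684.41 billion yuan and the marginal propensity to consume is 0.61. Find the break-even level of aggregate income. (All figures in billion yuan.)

Y = 4319

At break-even, C = Y: 1684.41 + 0.61Y = Y
0.39Y = 1684.41, so Y = 1684.41/0.39 = 4319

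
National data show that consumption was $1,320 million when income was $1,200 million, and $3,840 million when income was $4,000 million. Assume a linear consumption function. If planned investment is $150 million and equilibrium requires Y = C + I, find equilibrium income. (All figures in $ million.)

MPC = (3840 − 1320)/(4000 − 1200) = 2520/2800 = 0.9
a = 1320 − 0.9(1200) = 240
Equilibrium: Y = 240 + 0.9Y + 150
0.1Y = 390, so Y = 390/0.1 = 3900

Y = 3900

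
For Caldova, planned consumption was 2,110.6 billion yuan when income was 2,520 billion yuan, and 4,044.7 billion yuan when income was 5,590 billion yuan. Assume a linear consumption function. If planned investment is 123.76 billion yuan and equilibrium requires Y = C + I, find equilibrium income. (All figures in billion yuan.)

Y = 1748

MPC = (4044.7 − 2110.6)/(5590 − 2520) = 1934.1/3070 = 0.63
a = 2110.6 − 0.63(2520) = 523
Equilibrium: Y = 523 + 0.63Y + 123.76
0.37Y = 646.76, so Y = 646.76/0.37 = 1748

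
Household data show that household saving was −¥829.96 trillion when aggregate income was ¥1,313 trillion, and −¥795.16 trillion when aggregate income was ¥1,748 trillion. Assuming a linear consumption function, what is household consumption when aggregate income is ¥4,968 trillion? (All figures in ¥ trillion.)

C = 5505.56

MPS = ΔS/ΔY = (-795.16 − (-829.96))/(1748 − 1313) = 34.8/435 = 0.08
MPC = 1 − MPS = 0.92
Autonomous saving = -829.96 − 0.08(1313) = -935, so a = 935
C = 935 + 0.92(4968) = 935 + 4570.56 = 5505.56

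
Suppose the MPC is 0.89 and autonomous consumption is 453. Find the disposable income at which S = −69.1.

Y = 3490

S = Y − C = -453 + 0.11Y
-453 + 0.11Y = -69.1, so 0.11Y = 383.9 and Y = 3490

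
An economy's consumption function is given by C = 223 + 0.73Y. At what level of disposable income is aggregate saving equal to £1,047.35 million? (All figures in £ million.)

S = Y − C = -223 + 0.27Y
-223 + 0.27Y = 1047.35, so 0.27Y = 1270.35 and Y = 4705

Y = 4705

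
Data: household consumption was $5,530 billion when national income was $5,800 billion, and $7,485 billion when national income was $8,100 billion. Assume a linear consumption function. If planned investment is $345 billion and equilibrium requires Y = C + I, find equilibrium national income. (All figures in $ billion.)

MPC = (7485 − 5530)/(8100 − 5800) = 1955/2300 = 0.85
a = 5530 − 0.85(5800) = 600
Equilibrium: Y = 600 + 0.85Y + 345
0.15Y = 945, so Y = 945/0.15 = 6300

Y = 6300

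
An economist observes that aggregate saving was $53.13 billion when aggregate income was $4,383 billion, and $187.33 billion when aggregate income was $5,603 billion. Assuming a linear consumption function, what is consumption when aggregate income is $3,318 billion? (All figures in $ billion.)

MPS = ΔS/ΔY = (187.33 − 53.13)/(5603 − 4383) = 134.2/1220 = 0.11
MPC = 1 − MPS = 0.89
Autonomous saving = 53.13 − 0.11(4383) = -429, so a = 429
C = 429 + 0.89(3318) = 429 + 2953.02 = 3382.02

C = 3382.02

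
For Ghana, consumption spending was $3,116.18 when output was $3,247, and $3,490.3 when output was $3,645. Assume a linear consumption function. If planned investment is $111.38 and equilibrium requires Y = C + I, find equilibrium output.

Y = 2923

MPC = (3490.3 − 3116.18)/(3645 − 3247) = 374.12/398 = 0.94
a = 3116.18 − 0.94(3247) = 64
Equilibrium: Y = 64 + 0.94Y + 111.38
0.06Y = 175.38, so Y = 175.38/0.06 = 2923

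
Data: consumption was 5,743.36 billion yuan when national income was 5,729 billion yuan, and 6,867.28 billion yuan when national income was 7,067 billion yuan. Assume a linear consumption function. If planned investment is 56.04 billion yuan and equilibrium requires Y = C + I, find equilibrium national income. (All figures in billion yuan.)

Y = 6169

MPC = (6867.28 − 5743.36)/(7067 − 5729) = 1123.92/1338 = 0.84
a = 5743.36 − 0.84(5729) = 931
Equilibrium: Y = 931 + 0.84Y + 56.04
0.16Y = 987.04, so Y = 987.04/0.16 = 6169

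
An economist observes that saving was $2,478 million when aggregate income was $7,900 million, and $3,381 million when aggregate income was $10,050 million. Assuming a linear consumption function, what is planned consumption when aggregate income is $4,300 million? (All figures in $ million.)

C = 3334

MPS = ΔS/ΔY = (3381 − 2478)/(10050 − 7900) = 903/2150 = 0.42
MPC = 1 − MPS = 0.58
Autonomous saving = 2478 − 0.42(7900) = -840, so a = 840
C = 840 + 0.58(4300) = 840 + 2494 = 3334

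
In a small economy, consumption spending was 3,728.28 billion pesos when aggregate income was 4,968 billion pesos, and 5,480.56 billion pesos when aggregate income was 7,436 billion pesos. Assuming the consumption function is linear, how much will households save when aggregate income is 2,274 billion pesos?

MPC = (5480.56 − 3728.28)/(7436 − 4968) = 1752.28/2468 = 0.71
a = 3728.28 − 0.71(4968) = 3728.28 − 3527.28 = 201
C = 201 + 0.71(2274) = 1815.54
S = 2274 − 1815.54 = 458.46

S = 458.46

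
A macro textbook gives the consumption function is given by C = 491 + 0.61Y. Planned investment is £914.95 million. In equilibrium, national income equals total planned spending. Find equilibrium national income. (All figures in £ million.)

Y = C + I = 491 + 0.61Y + 914.95
Y − 0.61Y = 1405.95
0.39Y = 1405.95, so Y = 1405.95/0.39 = 3605

Y = 3605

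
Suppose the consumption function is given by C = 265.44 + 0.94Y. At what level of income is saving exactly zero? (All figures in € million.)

Y = 4424

At break-even, C = Y: 265.44 + 0.94Y = Y
0.06Y = 265.44, so Y = 265.44/0.06 = 4424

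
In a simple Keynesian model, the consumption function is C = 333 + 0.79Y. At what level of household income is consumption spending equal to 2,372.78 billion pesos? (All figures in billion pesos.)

Y = 2582

333 + 0.79Y = 2372.78
0.79Y = 2039.78, so Y = 2039.78/0.79 = 2582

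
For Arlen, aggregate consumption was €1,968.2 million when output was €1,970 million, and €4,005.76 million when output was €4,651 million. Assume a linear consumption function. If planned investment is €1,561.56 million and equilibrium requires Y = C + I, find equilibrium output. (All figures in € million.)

Y = 8469

MPC = (4005.76 − 1968.2)/(4651 − 1970) = 2037.56/2681 = 0.76
a = 1968.2 − 0.76(1970) = 471
Equilibrium: Y = 471 + 0.76Y + 1561.56
0.24Y = 2032.56, so Y = 2032.56/0.24 = 8469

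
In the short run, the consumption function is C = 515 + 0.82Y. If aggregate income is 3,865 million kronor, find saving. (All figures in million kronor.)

C = 515 + 0.82(3865) = 515 + 3169.3 = 3684.3
S = Y − C = 3865 − 3684.3 = 180.7

S = 180.7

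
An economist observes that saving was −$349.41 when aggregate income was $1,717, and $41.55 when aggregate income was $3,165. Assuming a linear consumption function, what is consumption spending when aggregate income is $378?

C = 1088.94

MPS = ΔS/ΔY = (41.55 − (-349.41))/(3165 − 1717) = 390.96/1448 = 0.27
MPC = 1 − MPS = 0.73
Autonomous saving = -349.41 − 0.27(1717) = -813, so a = 813
C = 813 + 0.73(378) = 813 + 275.94 = 1088.94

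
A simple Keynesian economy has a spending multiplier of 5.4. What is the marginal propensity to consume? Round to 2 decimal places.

MPC = 0.81

k = 1/(1 − MPC), so 1 − MPC = 1/k = 1/5.4 = 0.1852
MPC = 1 − 0.1852 = 0.81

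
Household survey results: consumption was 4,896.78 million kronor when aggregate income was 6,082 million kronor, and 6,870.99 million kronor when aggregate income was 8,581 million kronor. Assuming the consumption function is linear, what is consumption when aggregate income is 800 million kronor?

C = 724

MPC = (6870.99 − 4896.78)/(8581 − 6082) = 1974.21/2499 = 0.79
a = 4896.78 − 0.79(6082) = 4896.78 − 4804.78 = 92
C = 92 + 0.79(800) = 92 + 632 = 724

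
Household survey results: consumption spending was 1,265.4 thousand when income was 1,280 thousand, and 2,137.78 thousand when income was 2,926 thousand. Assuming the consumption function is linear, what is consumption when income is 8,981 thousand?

MPC = (2137.78 − 1265.4)/(2926 − 1280) = 872.38/1646 = 0.53
a = 1265.4 − 0.53(1280) = 1265.4 − 678.4 = 587
C = 587 + 0.53(8981) = 587 + 4759.93 = 5346.93

C = 5346.93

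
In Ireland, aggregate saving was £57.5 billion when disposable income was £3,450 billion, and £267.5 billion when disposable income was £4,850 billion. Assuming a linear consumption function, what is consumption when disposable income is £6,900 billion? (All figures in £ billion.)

C = 6325

MPS = ΔS/ΔY = (267.5 − 57.5)/(4850 − 3450) = 210/1400 = 0.15
MPC = 1 − MPS = 0.85
Autonomous saving = 57.5 − 0.15(3450) = -460, so a = 460
C = 460 + 0.85(6900) = 460 + 5865 = 6325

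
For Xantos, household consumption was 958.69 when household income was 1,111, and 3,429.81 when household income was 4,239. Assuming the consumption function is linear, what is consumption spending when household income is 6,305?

MPC = (3429.81 − 958.69)/(4239 − 1111) = 2471.12/3128 = 0.79
a = 958.69 − 0.79(1111) = 958.69 − 877.69 = 81
C = 81 + 0.79(6305) = 81 + 4980.95 = 5061.95

C = 5061.95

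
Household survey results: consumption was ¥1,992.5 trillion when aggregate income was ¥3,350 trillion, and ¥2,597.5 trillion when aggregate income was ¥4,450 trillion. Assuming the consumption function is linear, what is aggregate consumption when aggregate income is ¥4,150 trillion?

MPC = (2597.5 − 1992.5)/(4450 − 3350) = 605/1100 = 0.55
a = 1992.5 − 0.55(3350) = 1992.5 − 1842.5 = 150
C = 150 + 0.55(4150) = 150 + 2282.5 = 2432.5

C = 2432.5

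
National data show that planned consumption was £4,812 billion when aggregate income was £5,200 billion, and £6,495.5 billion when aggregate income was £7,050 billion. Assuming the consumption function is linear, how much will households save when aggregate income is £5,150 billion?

MPC = (6495.5 − 4812)/(7050 − 5200) = 1683.5/1850 = 0.91
a = 4812 − 0.91(5200) = 4812 − 4732 = 80
C = 80 + 0.91(5150) = 4766.5
S = 5150 − 4766.5 = 383.5

S = 383.5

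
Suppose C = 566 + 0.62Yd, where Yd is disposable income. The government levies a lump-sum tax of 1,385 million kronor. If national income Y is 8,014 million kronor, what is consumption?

C = 4675.98

Yd = Y − T = 8014 − 1385 = 6629
C = 566 + 0.62(6629) = 566 + 4109.98 = 4675.98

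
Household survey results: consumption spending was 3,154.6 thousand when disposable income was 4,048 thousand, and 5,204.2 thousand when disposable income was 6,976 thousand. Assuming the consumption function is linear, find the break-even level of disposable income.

MPC = (5204.2 − 3154.6)/(6976 − 4048) = 2049.6/2928 = 0.7
a = 3154.6 − 0.7(4048) = 3154.6 − 2833.6 = 321
Break-even: Y = a/(1−MPC) = 321/0.3 = 1070

Y = 1070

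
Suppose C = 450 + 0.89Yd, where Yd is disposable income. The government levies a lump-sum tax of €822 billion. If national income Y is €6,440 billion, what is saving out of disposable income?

Yd = Y − T = 6440 − 822 = 5618
C = 450 + 0.89(5618) = 450 + 5000.02 = 5450.02
S = Yd − C = 5618 − 5450.02 = 167.98

S = 167.98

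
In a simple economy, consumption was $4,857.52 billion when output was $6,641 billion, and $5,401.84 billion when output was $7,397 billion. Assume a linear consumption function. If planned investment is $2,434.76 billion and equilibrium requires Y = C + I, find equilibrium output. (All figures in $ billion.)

MPC = (5401.84 − 4857.52)/(7397 − 6641) = 544.32/756 = 0.72
a = 4857.52 − 0.72(6641) = 76
Equilibrium: Y = 76 + 0.72Y + 2434.76
0.28Y = 2510.76, so Y = 2510.76/0.28 = 8967

Y = 8967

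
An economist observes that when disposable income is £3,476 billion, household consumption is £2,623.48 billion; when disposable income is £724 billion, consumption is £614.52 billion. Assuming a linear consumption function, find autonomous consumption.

a = 86

MPC = ΔC/ΔY = (2623.48 − 614.52)/(3476 − 724) = 2008.96/2752 = 0.73
a = C − MPC·Y = 614.52 − 0.73(724) = 614.52 − 528.52 = 86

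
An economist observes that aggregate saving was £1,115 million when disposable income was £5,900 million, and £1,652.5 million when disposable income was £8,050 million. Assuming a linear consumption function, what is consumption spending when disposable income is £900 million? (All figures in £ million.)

MPS = ΔS/ΔY = (1652.5 − 1115)/(8050 − 5900) = 537.5/2150 = 0.25
MPC = 1 − MPS = 0.75
Autonomous saving = 1115 − 0.25(5900) = -360, so a = 360
C = 360 + 0.75(900) = 360 + 675 = 1035

C = 1035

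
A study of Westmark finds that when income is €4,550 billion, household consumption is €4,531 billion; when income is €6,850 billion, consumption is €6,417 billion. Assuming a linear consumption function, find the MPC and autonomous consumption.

MPC = 0.82; a = 800

MPC = ΔC/ΔY = (6417 − 4531)/(6850 − 4550) = 1886/2300 = 0.82
a = C − MPC·Y = 4531 − 0.82(4550) = 4531 − 3731 = 800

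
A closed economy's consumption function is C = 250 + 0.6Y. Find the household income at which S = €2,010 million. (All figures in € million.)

S = Y − C = -250 + 0.4Y
-250 + 0.4Y = 2010, so 0.4Y = 2260 and Y = 5650

Y = 5650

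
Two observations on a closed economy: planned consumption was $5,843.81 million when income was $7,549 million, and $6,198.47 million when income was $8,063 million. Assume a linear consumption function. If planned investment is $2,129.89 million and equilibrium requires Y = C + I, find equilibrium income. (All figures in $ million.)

MPC = (6198.47 − 5843.81)/(8063 − 7549) = 354.66/514 = 0.69
a = 5843.81 − 0.69(7549) = 635
Equilibrium: Y = 635 + 0.69Y + 2129.89
0.31Y = 2764.89, so Y = 2764.89/0.31 = 8919

Y = 8919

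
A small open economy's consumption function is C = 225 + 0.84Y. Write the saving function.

S = Y − C = Y − (225 + 0.84Y) = -225 + (1 − 0.84)Y

S = -225 + 0.16Y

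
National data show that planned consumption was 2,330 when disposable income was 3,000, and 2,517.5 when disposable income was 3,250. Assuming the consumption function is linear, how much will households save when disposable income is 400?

S = 20

MPC = (2517.5 − 2330)/(3250 − 3000) = 187.5/250 = 0.75
a = 2330 − 0.75(3000) = 2330 − 2250 = 80
C = 80 + 0.75(400) = 380
S = 400 − 380 = 20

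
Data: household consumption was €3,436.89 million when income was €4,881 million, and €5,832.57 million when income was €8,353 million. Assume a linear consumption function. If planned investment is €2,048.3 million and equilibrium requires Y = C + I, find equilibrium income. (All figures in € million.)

MPC = (5832.57 − 3436.89)/(8353 − 4881) = 2395.68/3472 = 0.69
a = 3436.89 − 0.69(4881) = 69
Equilibrium: Y = 69 + 0.69Y + 2048.3
0.31Y = 2117.3, so Y = 2117.3/0.31 = 6830

Y = 6830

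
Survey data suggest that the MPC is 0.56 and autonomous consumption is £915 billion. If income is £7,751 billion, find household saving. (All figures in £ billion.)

C = 915 + 0.56(7751) = 915 + 4340.56 = 5255.56
S = Y − C = 7751 − 5255.56 = 2495.44

S = 2495.44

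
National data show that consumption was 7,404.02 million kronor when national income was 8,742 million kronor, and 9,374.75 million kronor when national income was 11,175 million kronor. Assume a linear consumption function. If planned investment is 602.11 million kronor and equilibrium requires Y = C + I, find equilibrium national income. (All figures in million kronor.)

MPC = (9374.75 − 7404.02)/(11175 − 8742) = 1970.73/2433 = 0.81
a = 7404.02 − 0.81(8742) = 323
Equilibrium: Y = 323 + 0.81Y + 602.11
0.19Y = 925.11, so Y = 925.11/0.19 = 4869

Y = 4869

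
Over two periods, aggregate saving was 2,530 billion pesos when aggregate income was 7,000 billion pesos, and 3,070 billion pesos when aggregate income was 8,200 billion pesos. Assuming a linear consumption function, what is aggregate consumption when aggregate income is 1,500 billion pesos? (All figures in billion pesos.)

C = 1445

MPS = ΔS/ΔY = (3070 − 2530)/(8200 − 7000) = 540/1200 = 0.45
MPC = 1 − MPS = 0.55
Autonomous saving = 2530 − 0.45(7000) = -620, so a = 620
C = 620 + 0.55(1500) = 620 + 825 = 1445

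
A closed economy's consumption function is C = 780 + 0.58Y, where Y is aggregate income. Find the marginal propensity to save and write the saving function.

MPS = 0.42; S = -780 + 0.42Y

MPS = 1 − MPC = 1 − 0.58 = 0.42
S = Y − C = -780 + 0.42Y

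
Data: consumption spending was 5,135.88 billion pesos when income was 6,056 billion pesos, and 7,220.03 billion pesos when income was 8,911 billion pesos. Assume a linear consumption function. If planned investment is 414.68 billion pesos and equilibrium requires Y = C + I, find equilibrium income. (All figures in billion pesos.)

Y = 4184

MPC = (7220.03 − 5135.88)/(8911 − 6056) = 2084.15/2855 = 0.73
a = 5135.88 − 0.73(6056) = 715
Equilibrium: Y = 715 + 0.73Y + 414.68
0.27Y = 1129.68, so Y = 1129.68/0.27 = 4184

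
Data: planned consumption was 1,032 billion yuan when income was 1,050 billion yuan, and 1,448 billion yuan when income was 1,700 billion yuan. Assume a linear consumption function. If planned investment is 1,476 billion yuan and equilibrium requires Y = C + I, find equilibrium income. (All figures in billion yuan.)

MPC = (1448 − 1032)/(1700 − 1050) = 416/650 = 0.64
a = 1032 − 0.64(1050) = 360
Equilibrium: Y = 360 + 0.64Y + 1476
0.36Y = 1836, so Y = 1836/0.36 = 5100

Y = 5100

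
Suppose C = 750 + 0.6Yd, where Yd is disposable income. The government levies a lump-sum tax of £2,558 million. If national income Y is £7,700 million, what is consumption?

C = 3835.2

Yd = Y − T = 7700 − 2558 = 5142
C = 750 + 0.6(5142) = 750 + 3085.2 = 3835.2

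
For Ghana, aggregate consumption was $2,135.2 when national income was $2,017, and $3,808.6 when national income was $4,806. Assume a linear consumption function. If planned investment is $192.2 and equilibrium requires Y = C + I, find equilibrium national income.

MPC = (3808.6 − 2135.2)/(4806 − 2017) = 1673.4/2789 = 0.6
a = 2135.2 − 0.6(2017) = 925
Equilibrium: Y = 925 + 0.6Y + 192.2
0.4Y = 1117.2, so Y = 1117.2/0.4 = 2793

Y = 2793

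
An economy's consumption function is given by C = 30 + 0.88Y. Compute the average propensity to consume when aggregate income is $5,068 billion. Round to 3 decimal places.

APC = 0.886

C = 30 + 0.88(5068) = 4489.84
APC = C/Y = 4489.84/5068 = 0.886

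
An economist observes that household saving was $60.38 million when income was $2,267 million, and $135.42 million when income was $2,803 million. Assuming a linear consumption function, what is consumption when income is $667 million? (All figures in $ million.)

C = 830.62

MPS = ΔS/ΔY = (135.42 − 60.38)/(2803 − 2267) = 75.04/536 = 0.14
MPC = 1 − MPS = 0.86
Autonomous saving = 60.38 − 0.14(2267) = -257, so a = 257
C = 257 + 0.86(667) = 257 + 573.62 = 830.62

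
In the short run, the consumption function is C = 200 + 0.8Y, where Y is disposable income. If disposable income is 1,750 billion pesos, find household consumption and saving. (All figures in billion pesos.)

C = 1600; S = 150

C = 200 + 0.8(1750) = 200 + 1400 = 1600
S = Y − C = 1750 − 1600 = 150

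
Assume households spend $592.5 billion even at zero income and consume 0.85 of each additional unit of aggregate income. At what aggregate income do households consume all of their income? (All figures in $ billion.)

Y = 3950

At break-even, C = Y: 592.5 + 0.85Y = Y
0.15Y = 592.5, so Y = 592.5/0.15 = 3950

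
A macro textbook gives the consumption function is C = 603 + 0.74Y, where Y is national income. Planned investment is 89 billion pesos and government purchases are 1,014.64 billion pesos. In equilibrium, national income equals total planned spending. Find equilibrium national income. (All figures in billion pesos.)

Y = 6564

Y = C + I + G = 603 + 0.74Y + 89 + 1014.64
Y − 0.74Y = 1706.64
0.26Y = 1706.64, so Y = 1706.64/0.26 = 6564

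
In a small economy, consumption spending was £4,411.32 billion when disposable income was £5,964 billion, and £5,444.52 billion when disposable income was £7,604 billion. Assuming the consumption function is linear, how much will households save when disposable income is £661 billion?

S = -409.43

MPC = (5444.52 − 4411.32)/(7604 − 5964) = 1033.2/1640 = 0.63
a = 4411.32 − 0.63(5964) = 4411.32 − 3757.32 = 654
C = 654 + 0.63(661) = 1070.43
S = 661 − 1070.43 = -409.43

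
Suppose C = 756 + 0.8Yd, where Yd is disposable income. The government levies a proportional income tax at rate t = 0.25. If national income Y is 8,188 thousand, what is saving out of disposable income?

S = 472.2

Yd = (1 − 0.25)(8188) = 0.75(8188) = 6141
C = 756 + 0.8(6141) = 756 + 4912.8 = 5668.8
S = Yd − C = 6141 − 5668.8 = 472.2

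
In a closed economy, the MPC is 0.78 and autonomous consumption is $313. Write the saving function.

S = Y − C = Y − (313 + 0.78Y) = -313 + (1 − 0.78)Y

S = -313 + 0.22Y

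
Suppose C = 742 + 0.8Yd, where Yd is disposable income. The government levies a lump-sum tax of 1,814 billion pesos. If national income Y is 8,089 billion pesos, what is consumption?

C = 5762

Yd = Y − T = 8089 − 1814 = 6275
C = 742 + 0.8(6275) = 742 + 5020 = 5762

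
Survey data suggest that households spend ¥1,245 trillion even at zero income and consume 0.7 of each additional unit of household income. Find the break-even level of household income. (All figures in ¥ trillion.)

Y = 4150

At break-even, C = Y: 1245 + 0.7Y = Y
0.3Y = 1245, so Y = 1245/0.3 = 4150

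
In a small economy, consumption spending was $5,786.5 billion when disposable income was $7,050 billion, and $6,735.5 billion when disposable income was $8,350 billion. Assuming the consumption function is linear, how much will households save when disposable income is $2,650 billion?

MPC = (6735.5 − 5786.5)/(8350 − 7050) = 949/1300 = 0.73
a = 5786.5 − 0.73(7050) = 5786.5 − 5146.5 = 640
C = 640 + 0.73(2650) = 2574.5
S = 2650 − 2574.5 = 75.5

S = 75.5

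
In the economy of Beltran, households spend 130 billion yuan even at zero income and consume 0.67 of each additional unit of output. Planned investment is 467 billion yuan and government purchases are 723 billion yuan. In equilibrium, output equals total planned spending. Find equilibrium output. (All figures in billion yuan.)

Y = 4000

Y = C + I + G = 130 + 0.67Y + 467 + 723
Y − 0.67Y = 1320
0.33Y = 1320, so Y = 1320/0.33 = 4000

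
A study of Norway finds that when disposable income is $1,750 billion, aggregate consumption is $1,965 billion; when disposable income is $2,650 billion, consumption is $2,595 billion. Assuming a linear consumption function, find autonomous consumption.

MPC = ΔC/ΔY = (2595 − 1965)/(2650 − 1750) = 630/900 = 0.7
a = C − MPC·Y = 1965 − 0.7(1750) = 1965 − 1225 = 740

a = 740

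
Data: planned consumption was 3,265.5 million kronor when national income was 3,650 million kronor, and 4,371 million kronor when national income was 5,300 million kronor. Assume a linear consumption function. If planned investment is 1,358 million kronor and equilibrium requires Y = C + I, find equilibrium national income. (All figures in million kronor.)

Y = 6600

MPC = (4371 − 3265.5)/(5300 − 3650) = 1105.5/1650 = 0.67
a = 3265.5 − 0.67(3650) = 820
Equilibrium: Y = 820 + 0.67Y + 1358
0.33Y = 2178, so Y = 2178/0.33 = 6600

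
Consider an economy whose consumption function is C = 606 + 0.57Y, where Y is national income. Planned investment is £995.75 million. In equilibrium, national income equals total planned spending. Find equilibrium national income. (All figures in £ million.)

Y = C + I = 606 + 0.57Y + 995.75
Y − 0.57Y = 1601.75
0.43Y = 1601.75, so Y = 1601.75/0.43 = 3725

Y = 3725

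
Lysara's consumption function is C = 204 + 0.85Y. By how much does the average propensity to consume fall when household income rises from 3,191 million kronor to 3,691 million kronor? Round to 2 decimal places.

ΔAPC = 0.01

At Y = 3191: C = 204 + 0.85(3191) = 2916.35, APC = 2916.35/3191 = 0.914
At Y = 3691: C = 3341.35, APC = 3341.35/3691 = 0.905
Fall in APC = 0.914 − 0.905 = 0.009 ≈ 0.01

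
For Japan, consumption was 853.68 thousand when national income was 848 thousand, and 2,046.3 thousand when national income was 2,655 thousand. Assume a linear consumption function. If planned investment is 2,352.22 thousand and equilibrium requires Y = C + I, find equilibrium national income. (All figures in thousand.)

MPC = (2046.3 − 853.68)/(2655 − 848) = 1192.62/1807 = 0.66
a = 853.68 − 0.66(848) = 294
Equilibrium: Y = 294 + 0.66Y + 2352.22
0.34Y = 2646.22, so Y = 2646.22/0.34 = 7783

Y = 7783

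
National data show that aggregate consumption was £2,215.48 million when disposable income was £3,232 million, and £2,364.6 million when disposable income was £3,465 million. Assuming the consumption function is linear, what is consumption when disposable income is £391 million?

C = 397.24

MPC = (2364.6 − 2215.48)/(3465 − 3232) = 149.12/233 = 0.64
a = 2215.48 − 0.64(3232) = 2215.48 − 2068.48 = 147
C = 147 + 0.64(391) = 147 + 250.24 = 397.24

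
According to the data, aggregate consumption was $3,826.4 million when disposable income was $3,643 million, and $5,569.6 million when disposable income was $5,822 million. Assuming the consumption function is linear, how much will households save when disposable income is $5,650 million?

S = 218

MPC = (5569.6 − 3826.4)/(5822 − 3643) = 1743.2/2179 = 0.8
a = 3826.4 − 0.8(3643) = 3826.4 − 2914.4 = 912
C = 912 + 0.8(5650) = 5432
S = 5650 − 5432 = 218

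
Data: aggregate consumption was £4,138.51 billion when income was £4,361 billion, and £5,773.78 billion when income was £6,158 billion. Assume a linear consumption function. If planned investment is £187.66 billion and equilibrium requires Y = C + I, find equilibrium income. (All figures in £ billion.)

MPC = (5773.78 − 4138.51)/(6158 − 4361) = 1635.27/1797 = 0.91
a = 4138.51 − 0.91(4361) = 170
Equilibrium: Y = 170 + 0.91Y + 187.66
0.09Y = 357.66, so Y = 357.66/0.09 = 3974

Y = 3974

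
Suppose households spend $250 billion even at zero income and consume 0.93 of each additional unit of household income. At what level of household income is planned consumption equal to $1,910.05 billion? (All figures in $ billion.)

250 + 0.93Y = 1910.05
0.93Y = 1660.05, so Y = 1660.05/0.93 = 1785

Y = 1785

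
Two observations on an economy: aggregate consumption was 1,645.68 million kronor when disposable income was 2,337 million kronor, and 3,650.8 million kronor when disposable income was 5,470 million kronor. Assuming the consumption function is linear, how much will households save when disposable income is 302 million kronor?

S = -41.28

MPC = (3650.8 − 1645.68)/(5470 − 2337) = 2005.12/3133 = 0.64
a = 1645.68 − 0.64(2337) = 1645.68 − 1495.68 = 150
C = 150 + 0.64(302) = 343.28
S = 302 − 343.28 = -41.28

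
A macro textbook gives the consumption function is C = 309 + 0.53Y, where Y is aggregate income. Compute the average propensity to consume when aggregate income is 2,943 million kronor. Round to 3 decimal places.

C = 309 + 0.53(2943) = 1868.79
APC = C/Y = 1868.79/2943 = 0.635

APC = 0.635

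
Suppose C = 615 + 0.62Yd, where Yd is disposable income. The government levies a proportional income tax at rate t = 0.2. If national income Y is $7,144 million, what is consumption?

C = 4158.424

Yd = (1 − 0.2)(7144) = 0.8(7144) = 5715.2
C = 615 + 0.62(5715.2) = 615 + 3543.424 = 4158.424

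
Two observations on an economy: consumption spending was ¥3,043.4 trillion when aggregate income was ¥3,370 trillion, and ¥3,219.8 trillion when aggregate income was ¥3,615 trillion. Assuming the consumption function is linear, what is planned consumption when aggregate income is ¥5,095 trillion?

C = 4285.4

MPC = (3219.8 − 3043.4)/(3615 − 3370) = 176.4/245 = 0.72
a = 3043.4 − 0.72(3370) = 3043.4 − 2426.4 = 617
C = 617 + 0.72(5095) = 617 + 3668.4 = 4285.4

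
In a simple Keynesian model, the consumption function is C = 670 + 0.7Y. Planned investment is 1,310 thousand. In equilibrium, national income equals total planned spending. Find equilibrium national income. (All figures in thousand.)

Y = C + I = 670 + 0.7Y + 1310
Y − 0.7Y = 1980
0.3Y = 1980, so Y = 1980/0.3 = 6600

Y = 6600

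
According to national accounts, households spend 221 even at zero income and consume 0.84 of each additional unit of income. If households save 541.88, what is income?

S = Y − C = -221 + 0.16Y
-221 + 0.16Y = 541.88, so 0.16Y = 762.88 and Y = 4768

Y = 4768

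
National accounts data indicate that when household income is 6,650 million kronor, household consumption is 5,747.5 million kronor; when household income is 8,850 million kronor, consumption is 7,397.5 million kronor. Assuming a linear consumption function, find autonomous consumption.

MPC = ΔC/ΔY = (7397.5 − 5747.5)/(8850 − 6650) = 1650/2200 = 0.75
a = C − MPC·Y = 5747.5 − 0.75(6650) = 5747.5 − 4987.5 = 760

a = 760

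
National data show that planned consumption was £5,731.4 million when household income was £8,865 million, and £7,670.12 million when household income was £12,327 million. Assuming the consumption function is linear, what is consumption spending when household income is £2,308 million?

C = 2059.48

MPC = (7670.12 − 5731.4)/(12327 − 8865) = 1938.72/3462 = 0.56
a = 5731.4 − 0.56(8865) = 5731.4 − 4964.4 = 767
C = 767 + 0.56(2308) = 767 + 1292.48 = 2059.48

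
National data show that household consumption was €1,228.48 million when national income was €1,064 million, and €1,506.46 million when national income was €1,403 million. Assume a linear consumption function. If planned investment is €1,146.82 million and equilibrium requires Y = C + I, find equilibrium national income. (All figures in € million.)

MPC = (1506.46 − 1228.48)/(1403 − 1064) = 277.98/339 = 0.82
a = 1228.48 − 0.82(1064) = 356
Equilibrium: Y = 356 + 0.82Y + 1146.82
0.18Y = 1502.82, so Y = 1502.82/0.18 = 8349

Y = 8349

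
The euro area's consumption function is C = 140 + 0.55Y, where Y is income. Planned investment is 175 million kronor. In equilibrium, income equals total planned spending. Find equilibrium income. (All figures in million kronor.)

Y = 700

Y = C + I = 140 + 0.55Y + 175
Y − 0.55Y = 315
0.45Y = 315, so Y = 315/0.45 = 700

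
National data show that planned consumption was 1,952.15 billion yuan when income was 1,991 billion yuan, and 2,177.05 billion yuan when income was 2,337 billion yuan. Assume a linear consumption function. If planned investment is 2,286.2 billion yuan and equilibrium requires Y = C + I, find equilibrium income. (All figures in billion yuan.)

Y = 8412

MPC = (2177.05 − 1952.15)/(2337 − 1991) = 224.9/346 = 0.65
a = 1952.15 − 0.65(1991) = 658
Equilibrium: Y = 658 + 0.65Y + 2286.2
0.35Y = 2944.2, so Y = 2944.2/0.35 = 8412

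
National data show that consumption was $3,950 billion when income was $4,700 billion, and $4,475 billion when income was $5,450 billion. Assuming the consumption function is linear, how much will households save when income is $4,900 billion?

MPC = (4475 − 3950)/(5450 − 4700) = 525/750 = 0.7
a = 3950 − 0.7(4700) = 3950 − 3290 = 660
C = 660 + 0.7(4900) = 4090
S = 4900 − 4090 = 810

S = 810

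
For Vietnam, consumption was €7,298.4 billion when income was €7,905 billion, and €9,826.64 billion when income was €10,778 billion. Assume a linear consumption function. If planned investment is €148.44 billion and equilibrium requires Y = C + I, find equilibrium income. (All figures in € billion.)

Y = 4087

MPC = (9826.64 − 7298.4)/(10778 − 7905) = 2528.24/2873 = 0.88
a = 7298.4 − 0.88(7905) = 342
Equilibrium: Y = 342 + 0.88Y + 148.44
0.12Y = 490.44, so Y = 490.44/0.12 = 4087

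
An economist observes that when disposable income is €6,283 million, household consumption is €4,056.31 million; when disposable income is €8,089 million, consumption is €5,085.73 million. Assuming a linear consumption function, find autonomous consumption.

a = 475

MPC = ΔC/ΔY = (5085.73 − 4056.31)/(8089 − 6283) = 1029.42/1806 = 0.57
a = C − MPC·Y = 4056.31 − 0.57(6283) = 4056.31 − 3581.31 = 475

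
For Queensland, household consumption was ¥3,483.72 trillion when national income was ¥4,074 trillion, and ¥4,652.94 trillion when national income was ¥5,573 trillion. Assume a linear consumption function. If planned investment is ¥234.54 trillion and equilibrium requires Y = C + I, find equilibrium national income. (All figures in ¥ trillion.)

Y = 2457

MPC = (4652.94 − 3483.72)/(5573 − 4074) = 1169.22/1499 = 0.78
a = 3483.72 − 0.78(4074) = 306
Equilibrium: Y = 306 + 0.78Y + 234.54
0.22Y = 540.54, so Y = 540.54/0.22 = 2457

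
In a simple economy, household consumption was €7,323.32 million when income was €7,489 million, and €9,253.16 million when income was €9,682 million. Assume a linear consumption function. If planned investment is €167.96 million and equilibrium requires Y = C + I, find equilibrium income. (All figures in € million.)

MPC = (9253.16 − 7323.32)/(9682 − 7489) = 1929.84/2193 = 0.88
a = 7323.32 − 0.88(7489) = 733
Equilibrium: Y = 733 + 0.88Y + 167.96
0.12Y = 900.96, so Y = 900.96/0.12 = 7508

Y = 7508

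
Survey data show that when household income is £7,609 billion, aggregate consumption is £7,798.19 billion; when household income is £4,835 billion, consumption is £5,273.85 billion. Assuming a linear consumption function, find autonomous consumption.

MPC = ΔC/ΔY = (7798.19 − 5273.85)/(7609 − 4835) = 2524.34/2774 = 0.91
a = C − MPC·Y = 5273.85 − 0.91(4835) = 5273.85 − 4399.85 = 874

a = 874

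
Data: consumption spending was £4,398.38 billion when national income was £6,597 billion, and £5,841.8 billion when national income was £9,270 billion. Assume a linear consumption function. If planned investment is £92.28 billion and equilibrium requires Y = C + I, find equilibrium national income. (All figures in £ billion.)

Y = 2018

MPC = (5841.8 − 4398.38)/(9270 − 6597) = 1443.42/2673 = 0.54
a = 4398.38 − 0.54(6597) = 836
Equilibrium: Y = 836 + 0.54Y + 92.28
0.46Y = 928.28, so Y = 928.28/0.46 = 2018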